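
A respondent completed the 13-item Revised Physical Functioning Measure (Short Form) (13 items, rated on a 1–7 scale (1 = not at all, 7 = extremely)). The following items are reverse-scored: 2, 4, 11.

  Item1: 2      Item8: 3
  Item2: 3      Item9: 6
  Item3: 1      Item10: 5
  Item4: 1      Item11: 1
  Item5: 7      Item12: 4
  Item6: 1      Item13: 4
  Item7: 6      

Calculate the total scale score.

Apply reverse scoring (on a 1–7 scale, reversed = 8 − raw):
  item 2: 8 − 3 = 5
  item 4: 8 − 1 = 7
  item 11: 8 − 1 = 7
Scored items: 2, 5, 1, 7, 7, 1, 6, 3, 6, 5, 7, 4, 4
Total = 2 + 5 + 1 + 7 + 7 + 1 + 6 + 3 + 6 + 5 + 7 + 4 + 4 = 58

58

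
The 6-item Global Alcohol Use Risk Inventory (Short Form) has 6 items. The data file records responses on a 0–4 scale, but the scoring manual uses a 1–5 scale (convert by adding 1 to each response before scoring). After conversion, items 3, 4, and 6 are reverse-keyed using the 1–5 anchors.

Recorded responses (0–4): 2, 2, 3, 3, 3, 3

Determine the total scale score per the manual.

16

Convert to 1–5: 3, 3, 4, 4, 4, 4
Reverse-coded (reversed = (1+5) − raw = 6 − raw):
  item 3: 6 − 4 = 2
  item 4: 6 − 4 = 2
  item 6: 6 − 4 = 2
Scored: 3, 3, 2, 2, 4, 2
Total = 16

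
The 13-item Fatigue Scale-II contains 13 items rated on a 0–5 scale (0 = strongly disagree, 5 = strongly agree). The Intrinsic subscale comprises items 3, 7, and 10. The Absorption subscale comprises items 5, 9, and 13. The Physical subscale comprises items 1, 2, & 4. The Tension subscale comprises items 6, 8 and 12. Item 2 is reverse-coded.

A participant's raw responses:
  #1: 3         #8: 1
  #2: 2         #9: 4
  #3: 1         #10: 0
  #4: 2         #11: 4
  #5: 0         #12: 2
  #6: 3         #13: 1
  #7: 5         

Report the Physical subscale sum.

Physical items: 1, 2, 4.
Of these, item 2 is reverse-coded; reverse-coded value = 5 − response.
  item 1: 3
  item 2: 5 − 2 = 3
  item 4: 2
Sum = 3 + 3 + 2 = 8

8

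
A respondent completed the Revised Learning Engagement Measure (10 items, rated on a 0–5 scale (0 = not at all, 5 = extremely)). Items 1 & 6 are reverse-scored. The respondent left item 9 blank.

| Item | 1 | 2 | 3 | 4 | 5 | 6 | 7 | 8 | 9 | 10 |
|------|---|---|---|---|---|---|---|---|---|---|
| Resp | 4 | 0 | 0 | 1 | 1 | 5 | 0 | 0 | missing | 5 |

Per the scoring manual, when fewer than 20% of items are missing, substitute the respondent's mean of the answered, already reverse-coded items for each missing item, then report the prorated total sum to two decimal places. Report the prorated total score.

Reverse-coded (reverse-coded value = 5 − response):
  item 1: 5 − 4 = 1
  item 6: 5 − 5 = 0
Completed scored items (9 of 10): 1, 0, 0, 1, 1, 0, 0, 0, 5; sum = 8.
Person mean = 8 / 9 ≈ 0.8889
Prorated total = (8 / 9) × 10 = 8.89 (to 2 dp)

8.89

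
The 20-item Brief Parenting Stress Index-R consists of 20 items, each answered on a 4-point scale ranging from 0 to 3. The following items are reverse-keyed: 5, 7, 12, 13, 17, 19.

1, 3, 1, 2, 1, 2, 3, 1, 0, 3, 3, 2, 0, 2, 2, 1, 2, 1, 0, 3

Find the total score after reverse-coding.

35

Reversing items 5, 7, 12, 13, 17, and 19 with 3 − raw:
Total = 1 + 3 + 1 + 2 + (3−1) + 2 + (3−3) + 1 + 0 + 3 + 3 + (3−2) + (3−0) + 2 + 2 + 1 + (3−2) + 1 + (3−0) + 3
      = 1 + 3 + 1 + 2 + 2 + 2 + 0 + 1 + 0 + 3 + 3 + 1 + 3 + 2 + 2 + 1 + 1 + 1 + 3 + 3 = 35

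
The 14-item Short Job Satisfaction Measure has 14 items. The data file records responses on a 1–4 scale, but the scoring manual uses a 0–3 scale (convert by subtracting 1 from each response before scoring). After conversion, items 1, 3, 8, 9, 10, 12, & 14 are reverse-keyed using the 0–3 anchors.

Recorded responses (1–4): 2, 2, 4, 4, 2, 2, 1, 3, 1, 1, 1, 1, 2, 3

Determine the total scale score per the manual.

20

Convert to 0–3: 1, 1, 3, 3, 1, 1, 0, 2, 0, 0, 0, 0, 1, 2
Reverse-coded (reverse-coded value = 3 − response):
  item 1: 3 − 1 = 2
  item 3: 3 − 3 = 0
  item 8: 3 − 2 = 1
  item 9: 3 − 0 = 3
  item 10: 3 − 0 = 3
  item 12: 3 − 0 = 3
  item 14: 3 − 2 = 1
Scored: 2, 1, 0, 3, 1, 1, 0, 1, 3, 3, 0, 3, 1, 1
Total = 20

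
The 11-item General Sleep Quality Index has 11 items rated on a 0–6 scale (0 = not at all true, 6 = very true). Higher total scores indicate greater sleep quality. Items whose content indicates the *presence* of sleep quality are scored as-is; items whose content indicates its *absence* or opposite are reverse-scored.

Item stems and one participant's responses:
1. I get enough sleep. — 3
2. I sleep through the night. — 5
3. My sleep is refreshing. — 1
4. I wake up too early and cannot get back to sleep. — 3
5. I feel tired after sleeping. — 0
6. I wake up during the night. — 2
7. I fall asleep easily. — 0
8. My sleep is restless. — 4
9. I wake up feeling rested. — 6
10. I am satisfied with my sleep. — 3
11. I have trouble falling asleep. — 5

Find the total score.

34

Items 4, 5, 6, 8, 11 describe the absence/opposite of sleep quality → reverse-score.
on a 0–6 scale, reversed = 6 − raw.
  item 1: 3
  item 2: 5
  item 3: 1
  item 4: 6 − 3 = 3
  item 5: 6 − 0 = 6
  item 6: 6 − 2 = 4
  item 7: 0
  item 8: 6 − 4 = 2
  item 9: 6
  item 10: 3
  item 11: 6 − 5 = 1
Total = 3 + 5 + 1 + 3 + 6 + 4 + 0 + 2 + 6 + 3 + 1 = 34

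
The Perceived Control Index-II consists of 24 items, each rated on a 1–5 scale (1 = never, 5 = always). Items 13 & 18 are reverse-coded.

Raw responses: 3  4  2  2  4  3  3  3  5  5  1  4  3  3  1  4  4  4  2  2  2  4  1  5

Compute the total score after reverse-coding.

72

Reverse-coded items use 6 − raw:
  item 13: 6 − 3 = 3
  item 18: 6 − 4 = 2
Scored items: 3, 4, 2, 2, 4, 3, 3, 3, 5, 5, 1, 4, 3, 3, 1, 4, 4, 2, 2, 2, 2, 4, 1, 5
Total = 3 + 4 + 2 + 2 + 4 + 3 + 3 + 3 + 5 + 5 + 1 + 4 + 3 + 3 + 1 + 4 + 4 + 2 + 2 + 2 + 2 + 4 + 1 + 5 = 72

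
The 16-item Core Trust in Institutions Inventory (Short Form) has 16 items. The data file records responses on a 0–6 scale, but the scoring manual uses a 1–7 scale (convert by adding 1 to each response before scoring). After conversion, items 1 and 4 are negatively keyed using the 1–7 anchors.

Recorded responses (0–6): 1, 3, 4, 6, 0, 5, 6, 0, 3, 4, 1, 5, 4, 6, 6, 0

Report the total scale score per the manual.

68

Convert to 1–7: 2, 4, 5, 7, 1, 6, 7, 1, 4, 5, 2, 6, 5, 7, 7, 1
Reverse-coded (reverse-coded value = 8 − response):
  item 1: 8 − 2 = 6
  item 4: 8 − 7 = 1
Scored: 6, 4, 5, 1, 1, 6, 7, 1, 4, 5, 2, 6, 5, 7, 7, 1
Total = 68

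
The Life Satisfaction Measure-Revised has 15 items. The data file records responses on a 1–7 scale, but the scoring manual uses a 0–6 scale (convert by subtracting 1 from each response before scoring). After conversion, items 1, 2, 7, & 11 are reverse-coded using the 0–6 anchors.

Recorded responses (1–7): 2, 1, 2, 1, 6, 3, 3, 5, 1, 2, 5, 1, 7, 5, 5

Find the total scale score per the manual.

Convert to 0–6: 1, 0, 1, 0, 5, 2, 2, 4, 0, 1, 4, 0, 6, 4, 4
Reverse-coded (on a 0–6 scale, reversed = 6 − raw):
  item 1: 6 − 1 = 5
  item 2: 6 − 0 = 6
  item 7: 6 − 2 = 4
  item 11: 6 − 4 = 2
Scored: 5, 6, 1, 0, 5, 2, 4, 4, 0, 1, 2, 0, 6, 4, 4
Total = 44

44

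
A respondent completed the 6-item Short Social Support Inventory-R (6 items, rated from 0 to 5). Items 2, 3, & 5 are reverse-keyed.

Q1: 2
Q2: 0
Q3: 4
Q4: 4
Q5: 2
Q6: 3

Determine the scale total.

18

Reversing items 2, 3, and 5 with 5 − raw:
Total = 2 + (5−0) + (5−4) + 4 + (5−2) + 3
      = 2 + 5 + 1 + 4 + 3 + 3 = 18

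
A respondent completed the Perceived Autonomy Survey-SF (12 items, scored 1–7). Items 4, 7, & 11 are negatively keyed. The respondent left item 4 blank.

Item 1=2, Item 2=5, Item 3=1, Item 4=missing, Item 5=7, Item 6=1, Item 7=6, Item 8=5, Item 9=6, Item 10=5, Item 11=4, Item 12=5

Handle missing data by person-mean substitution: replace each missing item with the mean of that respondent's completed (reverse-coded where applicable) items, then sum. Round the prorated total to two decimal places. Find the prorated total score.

Reverse-coded (reversed = (1+7) − raw = 8 − raw):
  item 7: 8 − 6 = 2
  item 11: 8 − 4 = 4
Completed scored items (11 of 12): 2, 5, 1, 7, 1, 2, 5, 6, 5, 4, 5; sum = 43.
Person mean = 43 / 11 ≈ 3.9091
Prorated total = (43 / 11) × 12 = 46.91 (to 2 dp)

46.91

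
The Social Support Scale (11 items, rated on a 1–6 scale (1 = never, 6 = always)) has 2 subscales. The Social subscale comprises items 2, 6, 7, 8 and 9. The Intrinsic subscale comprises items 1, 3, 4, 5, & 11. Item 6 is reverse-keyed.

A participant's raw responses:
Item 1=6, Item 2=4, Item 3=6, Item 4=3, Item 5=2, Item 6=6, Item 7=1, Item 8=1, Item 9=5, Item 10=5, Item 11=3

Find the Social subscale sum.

Social items: 2, 6, 7, 8, 9.
Of these, item 6 is reverse-keyed; reversed = (1+6) − raw = 7 − raw.
  item 2: 4
  item 6: 7 − 6 = 1
  item 7: 1
  item 8: 1
  item 9: 5
Sum = 4 + 1 + 1 + 1 + 5 = 12

12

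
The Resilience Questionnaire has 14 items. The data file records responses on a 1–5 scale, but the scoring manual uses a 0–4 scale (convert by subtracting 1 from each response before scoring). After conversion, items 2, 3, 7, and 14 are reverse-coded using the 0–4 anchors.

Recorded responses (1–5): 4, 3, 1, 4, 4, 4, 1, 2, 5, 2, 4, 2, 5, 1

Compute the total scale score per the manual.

Convert to 0–4: 3, 2, 0, 3, 3, 3, 0, 1, 4, 1, 3, 1, 4, 0
Reverse-coded (reversed = (0+4) − raw = 4 − raw):
  item 2: 4 − 2 = 2
  item 3: 4 − 0 = 4
  item 7: 4 − 0 = 4
  item 14: 4 − 0 = 4
Scored: 3, 2, 4, 3, 3, 3, 4, 1, 4, 1, 3, 1, 4, 4
Total = 40

40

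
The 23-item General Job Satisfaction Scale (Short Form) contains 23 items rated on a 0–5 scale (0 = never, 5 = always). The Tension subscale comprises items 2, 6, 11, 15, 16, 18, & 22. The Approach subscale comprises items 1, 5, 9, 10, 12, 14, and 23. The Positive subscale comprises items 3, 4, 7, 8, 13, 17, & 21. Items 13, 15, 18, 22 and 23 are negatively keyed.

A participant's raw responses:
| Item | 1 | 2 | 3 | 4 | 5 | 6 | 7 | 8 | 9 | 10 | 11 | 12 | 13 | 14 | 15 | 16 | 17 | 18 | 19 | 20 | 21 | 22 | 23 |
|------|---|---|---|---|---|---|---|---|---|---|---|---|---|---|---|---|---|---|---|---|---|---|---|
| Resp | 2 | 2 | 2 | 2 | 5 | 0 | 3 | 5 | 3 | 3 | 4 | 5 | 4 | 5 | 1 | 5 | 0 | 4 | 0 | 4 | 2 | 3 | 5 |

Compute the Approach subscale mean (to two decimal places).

3.29

Approach items: 1, 5, 9, 10, 12, 14, 23.
Of these, item 23 is negatively keyed; reverse-coded value = 5 − response.
  item 1: 2
  item 5: 5
  item 9: 3
  item 10: 3
  item 12: 5
  item 14: 5
  item 23: 5 − 5 = 0
Sum = 2 + 5 + 3 + 3 + 5 + 5 + 0 = 23
Mean = 23 / 7 = 3.29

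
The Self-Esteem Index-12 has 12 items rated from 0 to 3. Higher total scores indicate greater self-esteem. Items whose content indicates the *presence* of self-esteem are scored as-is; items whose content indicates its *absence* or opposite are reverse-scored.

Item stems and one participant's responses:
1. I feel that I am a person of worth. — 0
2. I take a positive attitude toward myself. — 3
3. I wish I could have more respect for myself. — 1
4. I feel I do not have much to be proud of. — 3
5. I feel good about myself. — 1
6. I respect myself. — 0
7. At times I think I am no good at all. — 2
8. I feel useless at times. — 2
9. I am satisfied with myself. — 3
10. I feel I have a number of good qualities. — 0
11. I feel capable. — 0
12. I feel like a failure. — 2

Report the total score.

Items 3, 4, 7, 8, 12 describe the absence/opposite of self-esteem → reverse-score.
reverse-coded value = 3 − response.
  item 1: 0
  item 2: 3
  item 3: 3 − 1 = 2
  item 4: 3 − 3 = 0
  item 5: 1
  item 6: 0
  item 7: 3 − 2 = 1
  item 8: 3 − 2 = 1
  item 9: 3
  item 10: 0
  item 11: 0
  item 12: 3 − 2 = 1
Total = 0 + 3 + 2 + 0 + 1 + 0 + 1 + 1 + 3 + 0 + 0 + 1 = 12

12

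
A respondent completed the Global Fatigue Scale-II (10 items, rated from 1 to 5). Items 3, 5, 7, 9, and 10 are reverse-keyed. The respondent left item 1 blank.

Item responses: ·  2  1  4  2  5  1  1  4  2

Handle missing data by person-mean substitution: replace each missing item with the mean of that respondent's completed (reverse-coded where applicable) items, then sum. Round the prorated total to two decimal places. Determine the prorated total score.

35.56

Reverse-coded (reversed = (1+5) − raw = 6 − raw):
  item 3: 6 − 1 = 5
  item 5: 6 − 2 = 4
  item 7: 6 − 1 = 5
  item 9: 6 − 4 = 2
  item 10: 6 − 2 = 4
Completed scored items (9 of 10): 2, 5, 4, 4, 5, 5, 1, 2, 4; sum = 32.
Person mean = 32 / 9 ≈ 3.5556
Prorated total = (32 / 9) × 10 = 35.56 (to 2 dp)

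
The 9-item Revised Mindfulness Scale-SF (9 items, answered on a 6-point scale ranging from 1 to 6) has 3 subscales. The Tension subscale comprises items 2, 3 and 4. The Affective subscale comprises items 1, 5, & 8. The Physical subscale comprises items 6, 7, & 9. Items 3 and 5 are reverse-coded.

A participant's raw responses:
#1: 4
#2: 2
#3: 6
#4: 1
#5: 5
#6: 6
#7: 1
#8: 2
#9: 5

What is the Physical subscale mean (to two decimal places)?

Physical items: 6, 7, 9.
  item 6: 6
  item 7: 1
  item 9: 5
Sum = 6 + 1 + 5 = 12
Mean = 12 / 3 = 4.00

4.00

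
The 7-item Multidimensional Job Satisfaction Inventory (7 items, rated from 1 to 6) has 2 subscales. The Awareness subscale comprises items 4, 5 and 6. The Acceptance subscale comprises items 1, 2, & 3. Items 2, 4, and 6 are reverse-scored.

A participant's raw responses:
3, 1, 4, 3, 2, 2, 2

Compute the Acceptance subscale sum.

13

Acceptance items: 1, 2, 3.
Of these, item 2 is reverse-scored; on a 1–6 scale, reversed = 7 − raw.
  item 1: 3
  item 2: 7 − 1 = 6
  item 3: 4
Sum = 3 + 6 + 4 = 13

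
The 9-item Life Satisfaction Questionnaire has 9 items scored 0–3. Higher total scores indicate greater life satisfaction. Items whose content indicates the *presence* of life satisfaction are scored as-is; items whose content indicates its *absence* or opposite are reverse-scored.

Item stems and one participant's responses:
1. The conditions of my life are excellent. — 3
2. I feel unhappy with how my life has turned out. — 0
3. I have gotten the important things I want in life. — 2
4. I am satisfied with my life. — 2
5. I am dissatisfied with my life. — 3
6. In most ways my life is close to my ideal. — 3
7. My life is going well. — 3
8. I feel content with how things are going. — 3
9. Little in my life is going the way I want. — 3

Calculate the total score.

Items 2, 5, 9 describe the absence/opposite of life satisfaction → reverse-score.
reverse-coded value = 3 − response.
  item 1: 3
  item 2: 3 − 0 = 3
  item 3: 2
  item 4: 2
  item 5: 3 − 3 = 0
  item 6: 3
  item 7: 3
  item 8: 3
  item 9: 3 − 3 = 0
Total = 3 + 3 + 2 + 2 + 0 + 3 + 3 + 3 + 0 = 19

19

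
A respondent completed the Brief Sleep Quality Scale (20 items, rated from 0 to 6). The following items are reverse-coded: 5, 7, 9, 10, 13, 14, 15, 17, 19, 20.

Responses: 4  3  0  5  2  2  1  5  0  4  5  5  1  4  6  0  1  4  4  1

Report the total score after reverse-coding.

Reversing items 5, 7, 9, 10, 13, 14, 15, 17, 19 and 20 with 6 − raw:
Total = 4 + 3 + 0 + 5 + (6−2) + 2 + (6−1) + 5 + (6−0) + (6−4) + 5 + 5 + (6−1) + (6−4) + (6−6) + 0 + (6−1) + 4 + (6−4) + (6−1)
      = 4 + 3 + 0 + 5 + 4 + 2 + 5 + 5 + 6 + 2 + 5 + 5 + 5 + 2 + 0 + 0 + 5 + 4 + 2 + 5 = 69

69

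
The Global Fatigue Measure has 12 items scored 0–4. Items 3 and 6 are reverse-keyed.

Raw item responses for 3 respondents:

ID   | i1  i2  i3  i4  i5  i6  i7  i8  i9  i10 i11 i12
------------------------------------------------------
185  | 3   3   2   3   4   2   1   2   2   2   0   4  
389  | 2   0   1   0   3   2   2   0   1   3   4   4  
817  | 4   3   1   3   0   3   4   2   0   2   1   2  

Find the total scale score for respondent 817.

25

Respondent 817 raw: 4, 3, 1, 3, 0, 3, 4, 2, 0, 2, 1, 2.
Reverse-coded (reverse-coded value = 4 − response):
  item 1: 4
  item 2: 3
  item 3: 4 − 1 = 3
  item 4: 3
  item 5: 0
  item 6: 4 − 3 = 1
  item 7: 4
  item 8: 2
  item 9: 0
  item 10: 2
  item 11: 1
  item 12: 2
Sum = 4 + 3 + 3 + 3 + 0 + 1 + 4 + 2 + 0 + 2 + 1 + 2 = 25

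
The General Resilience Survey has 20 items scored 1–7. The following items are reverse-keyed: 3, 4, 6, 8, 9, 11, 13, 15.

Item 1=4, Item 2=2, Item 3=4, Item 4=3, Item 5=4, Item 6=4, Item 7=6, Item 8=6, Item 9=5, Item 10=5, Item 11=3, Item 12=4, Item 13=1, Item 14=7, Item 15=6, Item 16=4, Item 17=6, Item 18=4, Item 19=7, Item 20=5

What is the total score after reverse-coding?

90

Raw sum = 90. Reverse-keyed items: 3, 4, 6, 8, 9, 11, 13, 15; their raw sum = 32.
Each reversal replaces raw with 8 − raw, changing the total by 8 − 2·raw per item.
Total = 90 + 8·8 − 2·32 = 90 + 64 − 64 = 90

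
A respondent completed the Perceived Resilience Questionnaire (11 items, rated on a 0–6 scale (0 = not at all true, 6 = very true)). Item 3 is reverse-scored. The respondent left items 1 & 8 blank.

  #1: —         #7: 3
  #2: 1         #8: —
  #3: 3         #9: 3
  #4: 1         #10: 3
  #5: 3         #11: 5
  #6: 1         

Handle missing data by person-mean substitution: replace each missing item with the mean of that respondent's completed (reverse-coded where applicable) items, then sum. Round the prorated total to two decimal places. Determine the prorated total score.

28.11

Reverse-coded (on a 0–6 scale, reversed = 6 − raw):
  item 3: 6 − 3 = 3
Completed scored items (9 of 11): 1, 3, 1, 3, 1, 3, 3, 3, 5; sum = 23.
Person mean = 23 / 9 ≈ 2.5556
Prorated total = (23 / 9) × 11 = 28.11 (to 2 dp)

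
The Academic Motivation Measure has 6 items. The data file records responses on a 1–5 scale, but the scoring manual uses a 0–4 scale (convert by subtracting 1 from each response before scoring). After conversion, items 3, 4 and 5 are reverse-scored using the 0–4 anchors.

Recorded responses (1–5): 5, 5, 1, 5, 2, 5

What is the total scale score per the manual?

Convert to 0–4: 4, 4, 0, 4, 1, 4
Reverse-coded (reverse-coded value = 4 − response):
  item 3: 4 − 0 = 4
  item 4: 4 − 4 = 0
  item 5: 4 − 1 = 3
Scored: 4, 4, 4, 0, 3, 4
Total = 19

19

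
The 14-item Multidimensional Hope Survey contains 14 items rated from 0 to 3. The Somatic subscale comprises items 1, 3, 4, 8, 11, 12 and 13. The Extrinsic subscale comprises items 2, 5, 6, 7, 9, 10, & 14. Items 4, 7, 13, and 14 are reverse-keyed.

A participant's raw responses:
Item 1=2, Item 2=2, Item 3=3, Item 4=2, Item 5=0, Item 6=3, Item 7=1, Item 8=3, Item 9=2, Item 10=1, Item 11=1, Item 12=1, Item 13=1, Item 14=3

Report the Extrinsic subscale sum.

10

Extrinsic items: 2, 5, 6, 7, 9, 10, 14.
Of these, items 7 and 14 are reverse-keyed; reverse-coded value = 3 − response.
  item 2: 2
  item 5: 0
  item 6: 3
  item 7: 3 − 1 = 2
  item 9: 2
  item 10: 1
  item 14: 3 − 3 = 0
Sum = 2 + 0 + 3 + 2 + 2 + 1 + 0 = 10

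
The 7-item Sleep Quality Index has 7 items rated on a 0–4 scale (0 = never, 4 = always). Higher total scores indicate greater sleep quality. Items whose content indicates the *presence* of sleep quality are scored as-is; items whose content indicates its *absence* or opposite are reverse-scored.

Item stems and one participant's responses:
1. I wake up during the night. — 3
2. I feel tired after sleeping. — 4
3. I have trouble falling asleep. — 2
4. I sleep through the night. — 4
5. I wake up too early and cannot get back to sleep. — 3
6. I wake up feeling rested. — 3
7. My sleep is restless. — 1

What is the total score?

14

Items 1, 2, 3, 5, 7 describe the absence/opposite of sleep quality → reverse-score.
on a 0–4 scale, reversed = 4 − raw.
  item 1: 4 − 3 = 1
  item 2: 4 − 4 = 0
  item 3: 4 − 2 = 2
  item 4: 4
  item 5: 4 − 3 = 1
  item 6: 3
  item 7: 4 − 1 = 3
Total = 1 + 0 + 2 + 4 + 1 + 3 + 3 = 14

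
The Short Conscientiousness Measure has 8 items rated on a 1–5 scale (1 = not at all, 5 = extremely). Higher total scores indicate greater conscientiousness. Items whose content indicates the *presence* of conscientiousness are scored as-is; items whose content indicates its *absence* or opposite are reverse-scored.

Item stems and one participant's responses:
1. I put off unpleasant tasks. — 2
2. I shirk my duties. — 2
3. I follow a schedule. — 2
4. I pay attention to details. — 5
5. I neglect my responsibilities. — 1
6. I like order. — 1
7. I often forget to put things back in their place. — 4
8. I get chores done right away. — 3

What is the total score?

26

Items 1, 2, 5, 7 describe the absence/opposite of conscientiousness → reverse-score.
reverse-coded value = 6 − response.
  item 1: 6 − 2 = 4
  item 2: 6 − 2 = 4
  item 3: 2
  item 4: 5
  item 5: 6 − 1 = 5
  item 6: 1
  item 7: 6 − 4 = 2
  item 8: 3
Total = 4 + 4 + 2 + 5 + 5 + 1 + 2 + 3 = 26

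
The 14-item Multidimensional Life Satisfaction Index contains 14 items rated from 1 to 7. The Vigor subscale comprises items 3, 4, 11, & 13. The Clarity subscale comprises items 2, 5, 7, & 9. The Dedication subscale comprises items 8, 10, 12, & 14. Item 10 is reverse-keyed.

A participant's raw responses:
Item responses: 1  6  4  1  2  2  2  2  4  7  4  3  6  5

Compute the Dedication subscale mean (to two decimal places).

2.75

Dedication items: 8, 10, 12, 14.
Of these, item 10 is reverse-keyed; on a 1–7 scale, reversed = 8 − raw.
  item 8: 2
  item 10: 8 − 7 = 1
  item 12: 3
  item 14: 5
Sum = 2 + 1 + 3 + 5 = 11
Mean = 11 / 4 = 2.75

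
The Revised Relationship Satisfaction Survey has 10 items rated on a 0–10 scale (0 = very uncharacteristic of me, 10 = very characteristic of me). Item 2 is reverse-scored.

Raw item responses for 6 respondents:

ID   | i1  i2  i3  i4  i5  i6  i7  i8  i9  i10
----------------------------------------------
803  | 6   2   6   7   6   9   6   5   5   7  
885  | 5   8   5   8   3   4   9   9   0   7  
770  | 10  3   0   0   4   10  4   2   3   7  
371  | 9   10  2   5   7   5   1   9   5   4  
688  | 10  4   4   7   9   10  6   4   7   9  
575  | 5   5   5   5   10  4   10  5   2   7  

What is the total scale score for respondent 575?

58

Respondent 575 raw: 5, 5, 5, 5, 10, 4, 10, 5, 2, 7.
Reverse-coded (reverse-coded value = 10 − response):
  item 1: 5
  item 2: 10 − 5 = 5
  item 3: 5
  item 4: 5
  item 5: 10
  item 6: 4
  item 7: 10
  item 8: 5
  item 9: 2
  item 10: 7
Sum = 5 + 5 + 5 + 5 + 10 + 4 + 10 + 5 + 2 + 7 = 58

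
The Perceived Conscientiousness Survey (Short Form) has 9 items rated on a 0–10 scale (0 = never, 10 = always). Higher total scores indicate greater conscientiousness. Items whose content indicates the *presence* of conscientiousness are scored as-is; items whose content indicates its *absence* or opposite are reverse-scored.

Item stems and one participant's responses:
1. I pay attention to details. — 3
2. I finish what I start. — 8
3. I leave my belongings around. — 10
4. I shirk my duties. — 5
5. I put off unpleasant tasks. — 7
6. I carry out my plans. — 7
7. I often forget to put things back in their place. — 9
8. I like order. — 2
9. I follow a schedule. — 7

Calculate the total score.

Items 3, 4, 5, 7 describe the absence/opposite of conscientiousness → reverse-score.
on a 0–10 scale, reversed = 10 − raw.
  item 1: 3
  item 2: 8
  item 3: 10 − 10 = 0
  item 4: 10 − 5 = 5
  item 5: 10 − 7 = 3
  item 6: 7
  item 7: 10 − 9 = 1
  item 8: 2
  item 9: 7
Total = 3 + 8 + 0 + 5 + 3 + 7 + 1 + 2 + 7 = 36

36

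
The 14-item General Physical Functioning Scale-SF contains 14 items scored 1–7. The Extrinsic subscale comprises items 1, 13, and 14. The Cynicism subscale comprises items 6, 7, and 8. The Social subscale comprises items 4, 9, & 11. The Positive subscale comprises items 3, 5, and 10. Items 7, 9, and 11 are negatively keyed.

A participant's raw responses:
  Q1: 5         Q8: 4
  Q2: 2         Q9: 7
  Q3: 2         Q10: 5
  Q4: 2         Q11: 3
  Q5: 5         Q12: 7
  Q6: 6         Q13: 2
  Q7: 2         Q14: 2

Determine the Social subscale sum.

8

Social items: 4, 9, 11.
Of these, items 9 & 11 are negatively keyed; on a 1–7 scale, reversed = 8 − raw.
  item 4: 2
  item 9: 8 − 7 = 1
  item 11: 8 − 3 = 5
Sum = 2 + 1 + 5 = 8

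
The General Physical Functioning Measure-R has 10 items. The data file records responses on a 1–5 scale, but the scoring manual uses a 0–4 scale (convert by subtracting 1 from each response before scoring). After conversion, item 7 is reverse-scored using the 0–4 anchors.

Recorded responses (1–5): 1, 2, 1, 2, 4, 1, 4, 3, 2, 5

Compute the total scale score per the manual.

13

Convert to 0–4: 0, 1, 0, 1, 3, 0, 3, 2, 1, 4
Reverse-coded (on a 0–4 scale, reversed = 4 − raw):
  item 7: 4 − 3 = 1
Scored: 0, 1, 0, 1, 3, 0, 1, 2, 1, 4
Total = 13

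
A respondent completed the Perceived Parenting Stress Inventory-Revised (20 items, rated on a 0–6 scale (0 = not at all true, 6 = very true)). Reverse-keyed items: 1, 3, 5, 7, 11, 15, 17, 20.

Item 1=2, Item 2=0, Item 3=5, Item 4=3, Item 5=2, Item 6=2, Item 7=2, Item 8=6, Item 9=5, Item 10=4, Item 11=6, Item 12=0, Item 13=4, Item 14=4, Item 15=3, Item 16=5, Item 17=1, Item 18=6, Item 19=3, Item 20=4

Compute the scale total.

Reversing items 1, 3, 5, 7, 11, 15, 17 and 20 with 6 − raw:
Total = (6−2) + 0 + (6−5) + 3 + (6−2) + 2 + (6−2) + 6 + 5 + 4 + (6−6) + 0 + 4 + 4 + (6−3) + 5 + (6−1) + 6 + 3 + (6−4)
      = 4 + 0 + 1 + 3 + 4 + 2 + 4 + 6 + 5 + 4 + 0 + 0 + 4 + 4 + 3 + 5 + 5 + 6 + 3 + 2 = 65

65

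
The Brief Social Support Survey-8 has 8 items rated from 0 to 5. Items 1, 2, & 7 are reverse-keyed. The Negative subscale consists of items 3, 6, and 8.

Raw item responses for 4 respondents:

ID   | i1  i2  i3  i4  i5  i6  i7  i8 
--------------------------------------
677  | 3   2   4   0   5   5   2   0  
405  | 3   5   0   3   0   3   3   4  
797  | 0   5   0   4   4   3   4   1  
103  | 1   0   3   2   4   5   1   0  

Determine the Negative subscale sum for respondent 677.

9

Respondent 677 raw: 3, 2, 4, 0, 5, 5, 2, 0.
Negative items: 3, 6, 8.
Reverse-coded (reverse-coded value = 5 − response):
  item 3: 4
  item 6: 5
  item 8: 0
Sum = 4 + 5 + 0 = 9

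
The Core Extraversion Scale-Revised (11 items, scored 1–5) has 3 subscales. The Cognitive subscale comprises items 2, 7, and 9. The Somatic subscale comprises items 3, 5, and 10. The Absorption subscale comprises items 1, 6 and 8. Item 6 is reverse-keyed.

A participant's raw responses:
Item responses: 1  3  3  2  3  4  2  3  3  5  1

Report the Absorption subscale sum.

Absorption items: 1, 6, 8.
Of these, item 6 is reverse-keyed; on a 1–5 scale, reversed = 6 − raw.
  item 1: 1
  item 6: 6 − 4 = 2
  item 8: 3
Sum = 1 + 2 + 3 = 6

6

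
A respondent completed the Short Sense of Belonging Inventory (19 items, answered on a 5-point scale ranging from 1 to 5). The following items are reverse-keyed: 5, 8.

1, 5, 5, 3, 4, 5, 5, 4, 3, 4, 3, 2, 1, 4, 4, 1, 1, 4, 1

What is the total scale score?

Reverse-keyed items use 6 − raw:
  item 5: 6 − 4 = 2
  item 8: 6 − 4 = 2
Scored responses: 1, 5, 5, 3, 2, 5, 5, 2, 3, 4, 3, 2, 1, 4, 4, 1, 1, 4, 1
Total = 1 + 5 + 5 + 3 + 2 + 5 + 5 + 2 + 3 + 4 + 3 + 2 + 1 + 4 + 4 + 1 + 1 + 4 + 1 = 56

56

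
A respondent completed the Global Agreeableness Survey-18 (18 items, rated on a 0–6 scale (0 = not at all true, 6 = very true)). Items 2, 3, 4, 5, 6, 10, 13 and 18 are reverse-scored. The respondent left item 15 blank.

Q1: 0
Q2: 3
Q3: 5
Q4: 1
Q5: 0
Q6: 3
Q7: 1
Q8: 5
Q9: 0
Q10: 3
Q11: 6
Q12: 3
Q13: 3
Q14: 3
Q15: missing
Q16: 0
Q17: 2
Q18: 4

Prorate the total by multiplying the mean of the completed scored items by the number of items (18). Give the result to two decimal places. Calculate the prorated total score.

Reverse-coded (on a 0–6 scale, reversed = 6 − raw):
  item 2: 6 − 3 = 3
  item 3: 6 − 5 = 1
  item 4: 6 − 1 = 5
  item 5: 6 − 0 = 6
  item 6: 6 − 3 = 3
  item 10: 6 − 3 = 3
  item 13: 6 − 3 = 3
  item 18: 6 − 4 = 2
Completed scored items (17 of 18): 0, 3, 1, 5, 6, 3, 1, 5, 0, 3, 6, 3, 3, 3, 0, 2, 2; sum = 46.
Person mean = 46 / 17 ≈ 2.7059
Prorated total = (46 / 17) × 18 = 48.71 (to 2 dp)

48.71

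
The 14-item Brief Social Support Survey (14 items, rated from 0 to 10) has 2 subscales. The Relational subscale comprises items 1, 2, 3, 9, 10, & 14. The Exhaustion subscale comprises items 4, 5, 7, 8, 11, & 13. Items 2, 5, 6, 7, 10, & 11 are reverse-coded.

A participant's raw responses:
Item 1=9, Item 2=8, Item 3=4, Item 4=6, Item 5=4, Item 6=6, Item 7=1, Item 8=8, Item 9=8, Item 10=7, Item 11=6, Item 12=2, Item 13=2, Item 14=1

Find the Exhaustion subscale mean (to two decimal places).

Exhaustion items: 4, 5, 7, 8, 11, 13.
Of these, items 5, 7, & 11 are reverse-coded; on a 0–10 scale, reversed = 10 − raw.
  item 4: 6
  item 5: 10 − 4 = 6
  item 7: 10 − 1 = 9
  item 8: 8
  item 11: 10 − 6 = 4
  item 13: 2
Sum = 6 + 6 + 9 + 8 + 4 + 2 = 35
Mean = 35 / 6 = 5.83

5.83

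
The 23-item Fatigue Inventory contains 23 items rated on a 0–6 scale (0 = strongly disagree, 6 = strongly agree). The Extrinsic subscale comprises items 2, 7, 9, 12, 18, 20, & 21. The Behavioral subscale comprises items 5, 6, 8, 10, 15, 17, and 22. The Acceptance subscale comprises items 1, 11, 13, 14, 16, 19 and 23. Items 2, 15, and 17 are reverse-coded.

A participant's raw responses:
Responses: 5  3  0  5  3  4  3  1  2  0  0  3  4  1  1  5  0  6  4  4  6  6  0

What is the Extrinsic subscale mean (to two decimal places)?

3.86

Extrinsic items: 2, 7, 9, 12, 18, 20, 21.
Of these, item 2 is reverse-coded; reverse-coded value = 6 − response.
  item 2: 6 − 3 = 3
  item 7: 3
  item 9: 2
  item 12: 3
  item 18: 6
  item 20: 4
  item 21: 6
Sum = 3 + 3 + 2 + 3 + 6 + 4 + 6 = 27
Mean = 27 / 7 = 3.86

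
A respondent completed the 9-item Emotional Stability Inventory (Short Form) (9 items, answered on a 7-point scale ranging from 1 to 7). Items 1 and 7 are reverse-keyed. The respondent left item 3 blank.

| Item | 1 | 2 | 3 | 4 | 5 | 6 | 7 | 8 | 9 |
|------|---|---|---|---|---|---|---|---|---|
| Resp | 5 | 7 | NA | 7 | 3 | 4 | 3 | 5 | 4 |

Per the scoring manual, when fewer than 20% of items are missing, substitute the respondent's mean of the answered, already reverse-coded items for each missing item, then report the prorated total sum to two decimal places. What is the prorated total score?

42.75

Reverse-coded (on a 1–7 scale, reversed = 8 − raw):
  item 1: 8 − 5 = 3
  item 7: 8 − 3 = 5
Completed scored items (8 of 9): 3, 7, 7, 3, 4, 5, 5, 4; sum = 38.
Person mean = 38 / 8 ≈ 4.7500
Prorated total = (38 / 8) × 9 = 42.75 (to 2 dp)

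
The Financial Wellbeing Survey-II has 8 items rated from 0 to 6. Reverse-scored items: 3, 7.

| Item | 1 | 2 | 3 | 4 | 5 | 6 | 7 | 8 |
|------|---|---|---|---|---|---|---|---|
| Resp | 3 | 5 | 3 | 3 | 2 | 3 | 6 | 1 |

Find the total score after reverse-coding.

Reverse-scored items use 6 − raw:
  item 3: 6 − 3 = 3
  item 7: 6 − 6 = 0
Scored responses: 3, 5, 3, 3, 2, 3, 0, 1
Total = 3 + 5 + 3 + 3 + 2 + 3 + 0 + 1 = 20

20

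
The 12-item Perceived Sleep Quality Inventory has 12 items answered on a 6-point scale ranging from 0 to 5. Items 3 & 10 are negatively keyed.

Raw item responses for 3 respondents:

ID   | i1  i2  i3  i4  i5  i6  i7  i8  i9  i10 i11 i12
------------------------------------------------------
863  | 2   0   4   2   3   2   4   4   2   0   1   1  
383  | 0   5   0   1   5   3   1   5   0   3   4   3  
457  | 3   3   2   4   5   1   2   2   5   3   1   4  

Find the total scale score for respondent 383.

Respondent 383 raw: 0, 5, 0, 1, 5, 3, 1, 5, 0, 3, 4, 3.
Reverse-coded (reverse-coded value = 5 − response):
  item 1: 0
  item 2: 5
  item 3: 5 − 0 = 5
  item 4: 1
  item 5: 5
  item 6: 3
  item 7: 1
  item 8: 5
  item 9: 0
  item 10: 5 − 3 = 2
  item 11: 4
  item 12: 3
Sum = 0 + 5 + 5 + 1 + 5 + 3 + 1 + 5 + 0 + 2 + 4 + 3 = 34

34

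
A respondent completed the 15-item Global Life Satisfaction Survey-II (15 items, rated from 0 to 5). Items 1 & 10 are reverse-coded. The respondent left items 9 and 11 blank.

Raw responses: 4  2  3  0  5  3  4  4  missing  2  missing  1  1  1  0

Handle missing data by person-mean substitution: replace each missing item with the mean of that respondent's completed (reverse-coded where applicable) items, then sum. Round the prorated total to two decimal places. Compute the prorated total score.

32.31

Reverse-coded (reverse-coded value = 5 − response):
  item 1: 5 − 4 = 1
  item 10: 5 − 2 = 3
Completed scored items (13 of 15): 1, 2, 3, 0, 5, 3, 4, 4, 3, 1, 1, 1, 0; sum = 28.
Person mean = 28 / 13 ≈ 2.1538
Prorated total = (28 / 13) × 15 = 32.31 (to 2 dp)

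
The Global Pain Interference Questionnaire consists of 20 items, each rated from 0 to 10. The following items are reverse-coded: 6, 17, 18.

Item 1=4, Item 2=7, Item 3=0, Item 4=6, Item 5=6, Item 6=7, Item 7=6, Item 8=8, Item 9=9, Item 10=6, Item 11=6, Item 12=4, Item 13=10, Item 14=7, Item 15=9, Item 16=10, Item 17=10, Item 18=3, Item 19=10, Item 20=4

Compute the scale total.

122

Apply reverse scoring (reverse-coded value = 10 − response):
  item 6: 10 − 7 = 3
  item 17: 10 − 10 = 0
  item 18: 10 − 3 = 7
Scored responses: 4, 7, 0, 6, 6, 3, 6, 8, 9, 6, 6, 4, 10, 7, 9, 10, 0, 7, 10, 4
Total = 4 + 7 + 0 + 6 + 6 + 3 + 6 + 8 + 9 + 6 + 6 + 4 + 10 + 7 + 9 + 10 + 0 + 7 + 10 + 4 = 122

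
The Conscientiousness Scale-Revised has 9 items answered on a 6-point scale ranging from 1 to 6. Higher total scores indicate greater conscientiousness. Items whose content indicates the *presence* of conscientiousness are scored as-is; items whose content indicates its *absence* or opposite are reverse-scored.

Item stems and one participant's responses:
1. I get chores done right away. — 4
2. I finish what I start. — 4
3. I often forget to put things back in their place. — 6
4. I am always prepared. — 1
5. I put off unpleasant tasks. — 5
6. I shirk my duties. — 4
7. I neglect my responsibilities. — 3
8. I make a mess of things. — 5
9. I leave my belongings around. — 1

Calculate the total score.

Items 3, 5, 6, 7, 8, 9 describe the absence/opposite of conscientiousness → reverse-score.
reversed = (1+6) − raw = 7 − raw.
  item 1: 4
  item 2: 4
  item 3: 7 − 6 = 1
  item 4: 1
  item 5: 7 − 5 = 2
  item 6: 7 − 4 = 3
  item 7: 7 − 3 = 4
  item 8: 7 − 5 = 2
  item 9: 7 − 1 = 6
Total = 4 + 4 + 1 + 1 + 2 + 3 + 4 + 2 + 6 = 27

27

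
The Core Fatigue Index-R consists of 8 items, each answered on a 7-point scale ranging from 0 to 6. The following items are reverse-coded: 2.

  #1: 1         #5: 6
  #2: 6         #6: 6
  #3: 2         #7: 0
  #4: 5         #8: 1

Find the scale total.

Raw sum = 27. Reverse-coded items: 2; their raw sum = 6.
Each reversal replaces raw with 6 − raw, changing the total by 6 − 2·raw per item.
Total = 27 + 1·6 − 2·6 = 27 + 6 − 12 = 21

21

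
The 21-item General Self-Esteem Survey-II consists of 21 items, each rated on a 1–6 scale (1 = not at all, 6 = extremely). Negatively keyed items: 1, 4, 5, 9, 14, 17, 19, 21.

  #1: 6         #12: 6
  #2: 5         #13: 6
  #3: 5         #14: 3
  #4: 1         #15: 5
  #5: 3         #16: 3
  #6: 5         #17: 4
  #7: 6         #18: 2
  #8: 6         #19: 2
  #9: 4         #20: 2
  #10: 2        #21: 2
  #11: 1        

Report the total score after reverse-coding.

85

Apply reverse scoring (reversed = (1+6) − raw = 7 − raw):
  item 1: 7 − 6 = 1
  item 4: 7 − 1 = 6
  item 5: 7 − 3 = 4
  item 9: 7 − 4 = 3
  item 14: 7 − 3 = 4
  item 17: 7 − 4 = 3
  item 19: 7 − 2 = 5
  item 21: 7 − 2 = 5
After reverse-coding: 1, 5, 5, 6, 4, 5, 6, 6, 3, 2, 1, 6, 6, 4, 5, 3, 3, 2, 5, 2, 5
Total = 1 + 5 + 5 + 6 + 4 + 5 + 6 + 6 + 3 + 2 + 1 + 6 + 6 + 4 + 5 + 3 + 3 + 2 + 5 + 2 + 5 = 85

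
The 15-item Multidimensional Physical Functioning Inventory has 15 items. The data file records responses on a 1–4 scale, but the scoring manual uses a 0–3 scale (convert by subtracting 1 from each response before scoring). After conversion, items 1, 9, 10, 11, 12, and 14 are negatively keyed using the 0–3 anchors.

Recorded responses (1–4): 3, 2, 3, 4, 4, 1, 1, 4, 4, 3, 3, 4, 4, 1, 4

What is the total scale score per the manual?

Convert to 0–3: 2, 1, 2, 3, 3, 0, 0, 3, 3, 2, 2, 3, 3, 0, 3
Reverse-coded (reverse-coded value = 3 − response):
  item 1: 3 − 2 = 1
  item 9: 3 − 3 = 0
  item 10: 3 − 2 = 1
  item 11: 3 − 2 = 1
  item 12: 3 − 3 = 0
  item 14: 3 − 0 = 3
Scored: 1, 1, 2, 3, 3, 0, 0, 3, 0, 1, 1, 0, 3, 3, 3
Total = 24

24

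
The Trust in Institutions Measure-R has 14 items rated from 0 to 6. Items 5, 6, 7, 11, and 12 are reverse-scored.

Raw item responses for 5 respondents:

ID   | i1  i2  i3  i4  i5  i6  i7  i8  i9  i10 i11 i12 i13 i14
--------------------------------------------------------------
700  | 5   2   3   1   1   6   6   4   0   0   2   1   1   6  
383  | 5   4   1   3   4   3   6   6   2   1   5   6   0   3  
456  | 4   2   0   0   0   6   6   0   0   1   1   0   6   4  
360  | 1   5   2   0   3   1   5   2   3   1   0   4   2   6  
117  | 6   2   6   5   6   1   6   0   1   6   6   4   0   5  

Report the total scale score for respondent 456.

34

Respondent 456 raw: 4, 2, 0, 0, 0, 6, 6, 0, 0, 1, 1, 0, 6, 4.
Reverse-coded (reversed = (0+6) − raw = 6 − raw):
  item 1: 4
  item 2: 2
  item 3: 0
  item 4: 0
  item 5: 6 − 0 = 6
  item 6: 6 − 6 = 0
  item 7: 6 − 6 = 0
  item 8: 0
  item 9: 0
  item 10: 1
  item 11: 6 − 1 = 5
  item 12: 6 − 0 = 6
  item 13: 6
  item 14: 4
Sum = 4 + 2 + 0 + 0 + 6 + 0 + 0 + 0 + 0 + 1 + 5 + 6 + 6 + 4 = 34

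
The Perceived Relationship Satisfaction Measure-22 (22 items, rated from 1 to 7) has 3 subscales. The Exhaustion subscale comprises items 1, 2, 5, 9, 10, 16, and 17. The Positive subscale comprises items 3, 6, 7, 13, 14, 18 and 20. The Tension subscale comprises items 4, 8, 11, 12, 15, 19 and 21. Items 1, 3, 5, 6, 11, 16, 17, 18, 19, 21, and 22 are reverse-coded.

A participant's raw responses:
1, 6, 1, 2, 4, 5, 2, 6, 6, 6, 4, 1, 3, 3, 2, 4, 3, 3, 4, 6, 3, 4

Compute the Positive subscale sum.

Positive items: 3, 6, 7, 13, 14, 18, 20.
Of these, items 3, 6, & 18 are reverse-coded; reversed = (1+7) − raw = 8 − raw.
  item 3: 8 − 1 = 7
  item 6: 8 − 5 = 3
  item 7: 2
  item 13: 3
  item 14: 3
  item 18: 8 − 3 = 5
  item 20: 6
Sum = 7 + 3 + 2 + 3 + 3 + 5 + 6 = 29

29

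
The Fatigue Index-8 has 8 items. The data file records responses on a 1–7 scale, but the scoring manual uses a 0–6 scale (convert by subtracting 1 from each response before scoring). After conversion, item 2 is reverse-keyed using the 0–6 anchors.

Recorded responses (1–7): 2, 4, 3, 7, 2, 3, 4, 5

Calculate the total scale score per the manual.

Convert to 0–6: 1, 3, 2, 6, 1, 2, 3, 4
Reverse-coded (on a 0–6 scale, reversed = 6 − raw):
  item 2: 6 − 3 = 3
Scored: 1, 3, 2, 6, 1, 2, 3, 4
Total = 22

22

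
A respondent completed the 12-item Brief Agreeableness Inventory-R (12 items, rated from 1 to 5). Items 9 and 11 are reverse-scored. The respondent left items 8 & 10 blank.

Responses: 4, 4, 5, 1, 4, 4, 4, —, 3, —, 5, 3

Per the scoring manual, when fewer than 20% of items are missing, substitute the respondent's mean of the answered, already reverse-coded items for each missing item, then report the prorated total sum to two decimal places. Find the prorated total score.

39.60

Reverse-coded (reverse-coded value = 6 − response):
  item 9: 6 − 3 = 3
  item 11: 6 − 5 = 1
Completed scored items (10 of 12): 4, 4, 5, 1, 4, 4, 4, 3, 1, 3; sum = 33.
Person mean = 33 / 10 ≈ 3.3000
Prorated total = (33 / 10) × 12 = 39.60 (to 2 dp)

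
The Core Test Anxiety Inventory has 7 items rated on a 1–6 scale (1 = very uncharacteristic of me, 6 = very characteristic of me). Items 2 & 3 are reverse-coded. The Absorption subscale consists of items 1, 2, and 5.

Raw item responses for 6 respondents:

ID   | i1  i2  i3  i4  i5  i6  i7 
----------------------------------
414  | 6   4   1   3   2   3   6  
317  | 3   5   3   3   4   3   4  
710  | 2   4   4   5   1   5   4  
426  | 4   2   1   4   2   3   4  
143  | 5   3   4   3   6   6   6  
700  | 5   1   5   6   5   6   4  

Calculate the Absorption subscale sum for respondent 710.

Respondent 710 raw: 2, 4, 4, 5, 1, 5, 4.
Absorption items: 1, 2, 5.
Reverse-coded (reverse-coded value = 7 − response):
  item 1: 2
  item 2: 7 − 4 = 3
  item 5: 1
Sum = 2 + 3 + 1 = 6

6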